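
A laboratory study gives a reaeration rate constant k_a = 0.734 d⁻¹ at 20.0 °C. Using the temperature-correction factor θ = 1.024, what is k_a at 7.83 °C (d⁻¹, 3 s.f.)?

k_a(T₂) = k_a(T₁) · θ^(T₂−T₁) = 0.734 × 1.024^(7.83−20.0)
= 0.734 × 1.024^-12.2 = 0.734 × 0.7493 = 0.5500 d⁻¹.

k_a ≈ 0.550 d⁻¹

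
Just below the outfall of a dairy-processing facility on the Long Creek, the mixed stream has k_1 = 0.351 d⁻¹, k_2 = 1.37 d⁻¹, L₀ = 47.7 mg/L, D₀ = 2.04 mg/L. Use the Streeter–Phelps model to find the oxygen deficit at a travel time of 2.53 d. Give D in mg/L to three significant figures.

k_1 L₀/(k_2−k_1) = 0.351×47.7/(1.37−0.351) = 16.74/1.019 = 16.43 mg/L.
e^(−k_1 t) = e^(−0.351×2.530) = 0.4115; e^(−k_2 t) = e^(−1.37×2.530) = 0.03124.
D = 16.43 × (0.4115 − 0.03124) + 2.04 × 0.03124 = 6.247 + 0.06373 = 6.311 mg/L.

D ≈ 6.31 mg/L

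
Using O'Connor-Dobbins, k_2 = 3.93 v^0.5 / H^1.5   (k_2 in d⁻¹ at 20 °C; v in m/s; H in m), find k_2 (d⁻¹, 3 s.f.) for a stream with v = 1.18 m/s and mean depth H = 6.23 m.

k_2 ≈ 0.275 d⁻¹

k_2 = 3.93 × 1.18^0.5 / 6.23^1.5 = 3.93 × 1.086 / 15.55 = 0.2745 d⁻¹.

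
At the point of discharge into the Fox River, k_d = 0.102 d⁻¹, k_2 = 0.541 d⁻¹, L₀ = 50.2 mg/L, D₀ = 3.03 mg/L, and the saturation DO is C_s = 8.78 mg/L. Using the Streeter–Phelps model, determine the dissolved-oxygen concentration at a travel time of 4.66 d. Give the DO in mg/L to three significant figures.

k_d L₀/(k_2−k_d) = 0.102×50.2/(0.541−0.102) = 5.120/0.4390 = 11.66 mg/L.
e^(−k_d t) = e^(−0.102×4.660) = 0.6217; e^(−k_2 t) = e^(−0.541×4.660) = 0.08037.
D = 11.66 × (0.6217 − 0.08037) + 3.03 × 0.08037 = 6.314 + 0.2435 = 6.557 mg/L.
DO = C_s − D = 8.78 − 6.557 = 2.223 mg/L.

DO ≈ 2.22 mg/L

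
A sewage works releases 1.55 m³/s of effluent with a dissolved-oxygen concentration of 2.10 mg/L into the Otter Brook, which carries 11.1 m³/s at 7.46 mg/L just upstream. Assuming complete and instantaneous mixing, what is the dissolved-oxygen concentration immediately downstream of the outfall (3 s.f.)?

Flow-weighted mixing: C = (Q_r C_r + Q_w C_w)/(Q_r + Q_w)
= (11.1×7.46 + 1.55×2.10)/(11.1 + 1.55) = 86.06/12.65 = 6.803 mg/L.

6.80 mg/L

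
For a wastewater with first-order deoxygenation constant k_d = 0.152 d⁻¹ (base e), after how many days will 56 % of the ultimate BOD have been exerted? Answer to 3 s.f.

t ≈ 5.40 d

y/L₀ = 1 − e^(−k_d t) = 0.56 ⇒ e^(−k_d t) = 0.440
t = −ln(0.440) / 0.152 = 0.8210 / 0.152 = 5.401 d.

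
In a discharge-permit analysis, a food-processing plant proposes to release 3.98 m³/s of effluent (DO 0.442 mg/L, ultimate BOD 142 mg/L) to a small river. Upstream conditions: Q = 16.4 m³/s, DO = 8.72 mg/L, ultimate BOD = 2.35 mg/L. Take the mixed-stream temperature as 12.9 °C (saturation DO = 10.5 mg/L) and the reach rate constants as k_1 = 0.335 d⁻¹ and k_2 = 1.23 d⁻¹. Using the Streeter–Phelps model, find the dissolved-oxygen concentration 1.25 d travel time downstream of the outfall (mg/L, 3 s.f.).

Mixed DO = (16.4×8.72 + 3.98×0.442)/(16.4+3.98) = 144.8/20.38 = 7.103 mg/L.
Mixed L₀ = (16.4×2.35 + 3.98×142)/(20.38) = 603.7/20.38 = 29.62 mg/L.
Initial deficit D₀ = C_s − DO₀ = 10.5 − 7.103 = 3.397 mg/L.
D(1.25) = [0.335×29.62/(1.23−0.335)](e^(−0.335×1.25) − e^(−1.23×1.25)) + 3.397 e^(−1.23×1.25)
= 11.09 × (0.6579 − 0.2149) + 3.397 × 0.2149 = 5.641 mg/L.
DO = 10.5 − 5.641 = 4.859 mg/L.

DO ≈ 4.86 mg/L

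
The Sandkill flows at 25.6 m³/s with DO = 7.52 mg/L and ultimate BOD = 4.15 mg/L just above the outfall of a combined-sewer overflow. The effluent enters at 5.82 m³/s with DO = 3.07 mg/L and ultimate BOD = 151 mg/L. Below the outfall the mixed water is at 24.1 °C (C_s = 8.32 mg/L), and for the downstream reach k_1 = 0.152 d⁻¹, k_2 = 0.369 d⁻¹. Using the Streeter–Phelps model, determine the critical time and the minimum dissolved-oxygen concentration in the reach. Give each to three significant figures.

Mixed DO = (25.6×7.52 + 5.82×3.07)/(25.6+5.82) = 210.4/31.42 = 6.696 mg/L.
Mixed L₀ = (25.6×4.15 + 5.82×151)/(31.42) = 985.1/31.42 = 31.35 mg/L.
Initial deficit D₀ = C_s − DO₀ = 8.32 − 6.696 = 1.624 mg/L.
t_c = (1/0.2170) ln[(0.369/0.152)(1 − 1.624×0.2170/(0.152×31.35))] = 4.608 × ln(2.248) = 3.733 d.
D_c = (0.152/0.369) × 31.35 × e^(−0.152×3.733) = 0.4119 × 31.35 × 0.5670 = 7.322 mg/L.
Minimum DO = 8.32 − 7.322 = 0.9978 mg/L.

t_c ≈ 3.73 d; minimum DO ≈ 0.998 mg/L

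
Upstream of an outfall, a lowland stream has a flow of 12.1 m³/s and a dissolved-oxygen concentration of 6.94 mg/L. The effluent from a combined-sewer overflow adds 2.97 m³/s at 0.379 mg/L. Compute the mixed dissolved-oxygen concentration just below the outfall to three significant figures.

5.65 mg/L

Flow-weighted mixing: C = (Q_r C_r + Q_w C_w)/(Q_r + Q_w)
= (12.1×6.94 + 2.97×0.379)/(12.1 + 2.97) = 85.10/15.07 = 5.647 mg/L.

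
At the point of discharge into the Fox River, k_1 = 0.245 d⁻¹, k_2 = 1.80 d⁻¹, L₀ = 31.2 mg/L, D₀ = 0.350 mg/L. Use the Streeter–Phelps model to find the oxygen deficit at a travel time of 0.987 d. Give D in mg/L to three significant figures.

D ≈ 3.09 mg/L

k_1 L₀/(k_2−k_1) = 0.245×31.2/(1.80−0.245) = 7.644/1.555 = 4.916 mg/L.
e^(−k_1 t) = e^(−0.245×0.9870) = 0.7852; e^(−k_2 t) = e^(−1.80×0.9870) = 0.1692.
D = 4.916 × (0.7852 − 0.1692) + 0.350 × 0.1692 = 3.028 + 0.05922 = 3.087 mg/L.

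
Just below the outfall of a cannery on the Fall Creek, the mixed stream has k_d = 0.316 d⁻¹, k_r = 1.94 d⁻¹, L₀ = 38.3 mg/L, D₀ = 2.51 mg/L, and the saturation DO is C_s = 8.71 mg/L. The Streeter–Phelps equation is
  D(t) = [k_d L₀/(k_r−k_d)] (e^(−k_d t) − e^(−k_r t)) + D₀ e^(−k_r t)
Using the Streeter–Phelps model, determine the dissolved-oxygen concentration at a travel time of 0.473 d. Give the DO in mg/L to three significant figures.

k_d L₀/(k_r−k_d) = 0.316×38.3/(1.94−0.316) = 12.10/1.624 = 7.452 mg/L.
e^(−k_d t) = e^(−0.316×0.4730) = 0.8612; e^(−k_r t) = e^(−1.94×0.4730) = 0.3995.
D = 7.452 × (0.8612 − 0.3995) + 2.51 × 0.3995 = 3.441 + 1.003 = 4.443 mg/L.
DO = C_s − D = 8.71 − 4.443 = 4.267 mg/L.

DO ≈ 4.27 mg/L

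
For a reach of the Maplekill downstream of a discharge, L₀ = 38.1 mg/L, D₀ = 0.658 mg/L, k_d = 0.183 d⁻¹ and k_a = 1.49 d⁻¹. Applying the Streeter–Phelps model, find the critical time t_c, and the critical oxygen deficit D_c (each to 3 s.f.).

t_c ≈ 1.50 d; D_c ≈ 3.55 mg/L

With k_a/k_d = 8.142 and 1 − D₀(k_a−k_d)/(k_d L₀) = 0.8767,
t_c = ln(8.142 × 0.8767) / (1.49 − 0.183) = ln(7.138) / 1.307 = 1.965/1.307 = 1.504 d.
D_c = (k_d/k_a) L₀ e^(−k_d t_c) = (0.183/1.49) × 38.1 × e^(−0.183×1.504) = 0.1228 × 38.1 × 0.7594 = 3.554 mg/L.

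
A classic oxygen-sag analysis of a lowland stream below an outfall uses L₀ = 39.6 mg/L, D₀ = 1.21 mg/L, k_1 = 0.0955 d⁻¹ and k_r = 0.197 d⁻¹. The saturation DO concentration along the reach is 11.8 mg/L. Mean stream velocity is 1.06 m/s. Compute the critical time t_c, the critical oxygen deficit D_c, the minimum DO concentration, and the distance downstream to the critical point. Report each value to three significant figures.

t_c ≈ 6.81 d; D_c ≈ 10.0 mg/L; min DO ≈ 1.78 mg/L; x_c ≈ 624 km

t_c = [1/(k_r−k_1)] ln[(k_r/k_1)(1 − D₀(k_r−k_1)/(k_1 L₀))]
= [1/(0.197−0.0955)] ln[(0.197/0.0955)(1 − 1.21×0.1015/(0.0955×39.6))]
= (1/0.1015) ln[2.063 × 0.9675] = 9.852 × ln(1.996) = 9.852 × 0.6911 = 6.809 d.
L(t_c) = L₀ e^(−k_1 t_c) = 39.6 × 0.5219 = 20.67 mg/L, and at the critical point k_r D_c = k_1 L, so D_c = (0.0955/0.197) × 20.67 = 10.02 mg/L.
Minimum DO = C_s − D_c = 11.8 − 10.02 = 1.780 mg/L.
x_c = v t_c = 1.06 m/s × 6.809 d × 86400 s/d = 623600 m ≈ 624 km.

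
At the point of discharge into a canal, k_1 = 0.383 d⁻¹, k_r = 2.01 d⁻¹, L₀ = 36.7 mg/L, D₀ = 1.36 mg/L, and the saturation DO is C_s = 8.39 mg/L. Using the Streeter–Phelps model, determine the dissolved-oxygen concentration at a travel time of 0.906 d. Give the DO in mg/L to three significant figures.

k_1 L₀/(k_r−k_1) = 0.383×36.7/(2.01−0.383) = 14.06/1.627 = 8.639 mg/L.
e^(−k_1 t) = e^(−0.383×0.9060) = 0.7068; e^(−k_r t) = e^(−2.01×0.9060) = 0.1619.
D = 8.639 × (0.7068 − 0.1619) + 1.36 × 0.1619 = 4.708 + 0.2201 = 4.928 mg/L.
DO = C_s − D = 8.39 − 4.928 = 3.462 mg/L.

DO ≈ 3.46 mg/L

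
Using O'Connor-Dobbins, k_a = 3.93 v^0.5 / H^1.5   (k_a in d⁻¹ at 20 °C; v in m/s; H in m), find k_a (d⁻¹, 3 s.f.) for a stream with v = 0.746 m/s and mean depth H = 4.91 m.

k_a = 3.93 × 0.746^0.5 / 4.91^1.5 = 3.93 × 0.8637 / 10.88 = 0.3120 d⁻¹.

k_a ≈ 0.312 d⁻¹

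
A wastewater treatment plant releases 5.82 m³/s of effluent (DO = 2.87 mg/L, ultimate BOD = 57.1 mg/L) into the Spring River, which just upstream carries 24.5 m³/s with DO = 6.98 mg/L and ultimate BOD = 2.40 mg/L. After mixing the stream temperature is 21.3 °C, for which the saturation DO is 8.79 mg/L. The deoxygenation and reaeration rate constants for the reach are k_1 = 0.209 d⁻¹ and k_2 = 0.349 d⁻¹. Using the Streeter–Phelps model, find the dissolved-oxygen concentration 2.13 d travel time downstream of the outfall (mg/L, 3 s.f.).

Mixed DO = (24.5×6.98 + 5.82×2.87)/(24.5+5.82) = 187.7/30.32 = 6.191 mg/L.
Mixed L₀ = (24.5×2.40 + 5.82×57.1)/(30.32) = 391.1/30.32 = 12.90 mg/L.
Initial deficit D₀ = C_s − DO₀ = 8.79 − 6.191 = 2.599 mg/L.
D(2.13) = [0.209×12.90/(0.349−0.209)](e^(−0.209×2.13) − e^(−0.349×2.13)) + 2.599 e^(−0.349×2.13)
= 19.26 × (0.6407 − 0.4755) + 2.599 × 0.4755 = 4.417 mg/L.
DO = 8.79 − 4.417 = 4.373 mg/L.

DO ≈ 4.37 mg/L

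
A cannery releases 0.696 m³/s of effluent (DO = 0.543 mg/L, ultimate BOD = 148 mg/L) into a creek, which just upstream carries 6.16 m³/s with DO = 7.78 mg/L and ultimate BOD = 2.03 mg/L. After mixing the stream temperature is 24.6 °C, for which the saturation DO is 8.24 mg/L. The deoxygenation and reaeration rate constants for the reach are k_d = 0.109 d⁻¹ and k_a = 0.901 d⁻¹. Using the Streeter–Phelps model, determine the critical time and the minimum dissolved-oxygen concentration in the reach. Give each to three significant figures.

Mixed DO = (6.16×7.78 + 0.696×0.543)/(6.16+0.696) = 48.30/6.856 = 7.045 mg/L.
Mixed L₀ = (6.16×2.03 + 0.696×148)/(6.856) = 115.5/6.856 = 16.85 mg/L.
Initial deficit D₀ = C_s − DO₀ = 8.24 − 7.045 = 1.195 mg/L.
t_c = (1/0.7920) ln[(0.901/0.109)(1 − 1.195×0.7920/(0.109×16.85))] = 1.263 × ln(4.007) = 1.753 d.
D_c = (0.109/0.901) × 16.85 × e^(−0.109×1.753) = 0.1210 × 16.85 × 0.8261 = 1.684 mg/L.
Minimum DO = 8.24 − 1.684 = 6.556 mg/L.

t_c ≈ 1.75 d; minimum DO ≈ 6.56 mg/L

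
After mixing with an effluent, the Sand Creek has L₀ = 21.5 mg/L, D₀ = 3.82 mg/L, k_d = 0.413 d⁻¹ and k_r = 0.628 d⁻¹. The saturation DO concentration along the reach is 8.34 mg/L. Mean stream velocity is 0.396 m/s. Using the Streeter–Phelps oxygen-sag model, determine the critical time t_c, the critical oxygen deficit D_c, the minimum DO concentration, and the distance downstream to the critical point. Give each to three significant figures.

t_c ≈ 1.50 d; D_c ≈ 7.62 mg/L; min DO ≈ 0.723 mg/L; x_c ≈ 51.2 km

With k_r/k_d = 1.521 and 1 − D₀(k_r−k_d)/(k_d L₀) = 0.9075,
t_c = ln(1.521 × 0.9075) / (0.628 − 0.413) = ln(1.380) / 0.2150 = 0.3220/0.2150 = 1.498 d.
D_c = (k_d/k_r) L₀ e^(−k_d t_c) = (0.413/0.628) × 21.5 × e^(−0.413×1.498) = 0.6576 × 21.5 × 0.5387 = 7.617 mg/L.
Minimum DO = C_s − D_c = 8.34 − 7.617 = 0.7233 mg/L.
x_c = v t_c = 0.396 m/s × 1.498 d × 86400 s/d = 51250 m ≈ 51.2 km.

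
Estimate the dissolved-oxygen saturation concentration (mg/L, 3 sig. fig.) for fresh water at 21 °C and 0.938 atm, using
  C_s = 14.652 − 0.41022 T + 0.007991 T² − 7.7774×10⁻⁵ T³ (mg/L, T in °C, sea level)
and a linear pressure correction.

C_s ≈ 8.29 mg/L

At sea level: C_s = 14.652 − 0.41022×21 + 0.007991×21² − 7.7774×10⁻⁵×21³ = 8.841 mg/L.
Pressure correction: C_s' = 8.841 × 0.938 = 8.293 mg/L.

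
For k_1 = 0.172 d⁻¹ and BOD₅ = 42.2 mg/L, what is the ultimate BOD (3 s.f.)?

BOD₅ = L₀(1 − e^(−5k_1)) ⇒ L₀ = BOD₅ / (1 − e^(−5×0.172))
= 42.2 / (1 − 0.4232) = 42.2 / 0.5768 = 73.16 mg/L.

L₀ ≈ 73.2 mg/L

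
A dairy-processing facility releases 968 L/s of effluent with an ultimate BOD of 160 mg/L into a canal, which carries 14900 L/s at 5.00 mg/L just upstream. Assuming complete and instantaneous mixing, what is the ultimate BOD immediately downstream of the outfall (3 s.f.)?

Flow-weighted mixing: C = (Q_r C_r + Q_w C_w)/(Q_r + Q_w)
= (14900×5.00 + 968×160)/(14900 + 968) = 229400/15870 = 14.46 mg/L.

14.5 mg/L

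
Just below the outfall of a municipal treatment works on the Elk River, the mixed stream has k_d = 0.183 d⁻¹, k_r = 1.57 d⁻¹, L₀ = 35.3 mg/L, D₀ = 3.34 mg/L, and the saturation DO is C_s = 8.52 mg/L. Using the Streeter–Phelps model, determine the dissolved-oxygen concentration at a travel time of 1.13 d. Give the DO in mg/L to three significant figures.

DO ≈ 4.96 mg/L

k_d L₀/(k_r−k_d) = 0.183×35.3/(1.57−0.183) = 6.460/1.387 = 4.657 mg/L.
e^(−k_d t) = e^(−0.183×1.130) = 0.8132; e^(−k_r t) = e^(−1.57×1.130) = 0.1696.
D = 4.657 × (0.8132 − 0.1696) + 3.34 × 0.1696 = 2.997 + 0.5666 = 3.564 mg/L.
DO = C_s − D = 8.52 − 3.564 = 4.956 mg/L.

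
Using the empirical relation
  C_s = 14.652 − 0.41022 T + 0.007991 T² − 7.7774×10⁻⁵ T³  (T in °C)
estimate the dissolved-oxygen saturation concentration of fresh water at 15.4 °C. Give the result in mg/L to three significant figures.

C_s = 14.652 − 0.41022×15.4 + 0.007991×15.4² − 7.7774×10⁻⁵×15.4³ = 9.946 mg/L.

C_s ≈ 9.95 mg/L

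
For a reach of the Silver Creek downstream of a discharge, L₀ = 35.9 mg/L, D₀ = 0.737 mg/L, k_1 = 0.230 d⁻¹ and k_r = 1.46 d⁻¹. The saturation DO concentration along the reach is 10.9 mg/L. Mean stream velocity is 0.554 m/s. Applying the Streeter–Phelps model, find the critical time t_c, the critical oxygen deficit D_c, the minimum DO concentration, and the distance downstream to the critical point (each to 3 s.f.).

t_c = [1/(k_r−k_1)] ln[(k_r/k_1)(1 − D₀(k_r−k_1)/(k_1 L₀))]
= [1/(1.46−0.230)] ln[(1.46/0.230)(1 − 0.737×1.230/(0.230×35.9))]
= (1/1.230) ln[6.348 × 0.8902] = 0.8130 × ln(5.651) = 0.8130 × 1.732 = 1.408 d.
D_c = (k_1/k_r) L₀ e^(−k_1 t_c) = (0.230/1.46) × 35.9 × e^(−0.230×1.408) = 0.1575 × 35.9 × 0.7234 = 4.091 mg/L.
Minimum DO = C_s − D_c = 10.9 − 4.091 = 6.809 mg/L.
x_c = v t_c = 0.554 m/s × 1.408 d × 86400 s/d = 67390 m ≈ 67.4 km.

t_c ≈ 1.41 d; D_c ≈ 4.09 mg/L; min DO ≈ 6.81 mg/L; x_c ≈ 67.4 km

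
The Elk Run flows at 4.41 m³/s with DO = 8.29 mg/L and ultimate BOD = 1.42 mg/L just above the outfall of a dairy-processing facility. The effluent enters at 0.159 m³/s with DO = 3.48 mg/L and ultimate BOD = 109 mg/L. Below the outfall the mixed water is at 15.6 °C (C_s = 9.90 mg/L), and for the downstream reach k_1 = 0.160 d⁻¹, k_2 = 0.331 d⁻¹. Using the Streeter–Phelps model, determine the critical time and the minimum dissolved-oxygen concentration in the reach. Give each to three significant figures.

Mixed DO = (4.41×8.29 + 0.159×3.48)/(4.41+0.159) = 37.11/4.569 = 8.123 mg/L.
Mixed L₀ = (4.41×1.42 + 0.159×109)/(4.569) = 23.59/4.569 = 5.164 mg/L.
Initial deficit D₀ = C_s − DO₀ = 9.90 − 8.123 = 1.777 mg/L.
t_c = (1/0.1710) ln[(0.331/0.160)(1 − 1.777×0.1710/(0.160×5.164))] = 5.848 × ln(1.308) = 1.569 d.
D_c = (0.160/0.331) × 5.164 × e^(−0.160×1.569) = 0.4834 × 5.164 × 0.7780 = 1.942 mg/L.
Minimum DO = 9.90 − 1.942 = 7.958 mg/L.

t_c ≈ 1.57 d; minimum DO ≈ 7.96 mg/L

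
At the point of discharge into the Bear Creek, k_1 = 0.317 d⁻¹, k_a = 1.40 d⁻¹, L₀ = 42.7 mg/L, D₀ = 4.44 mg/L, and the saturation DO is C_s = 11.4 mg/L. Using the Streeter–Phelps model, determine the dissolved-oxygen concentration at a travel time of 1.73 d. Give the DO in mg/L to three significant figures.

DO ≈ 4.89 mg/L

k_1 L₀/(k_a−k_1) = 0.317×42.7/(1.40−0.317) = 13.54/1.083 = 12.50 mg/L.
e^(−k_1 t) = e^(−0.317×1.730) = 0.5779; e^(−k_a t) = e^(−1.40×1.730) = 0.08874.
D = 12.50 × (0.5779 − 0.08874) + 4.44 × 0.08874 = 6.113 + 0.3940 = 6.507 mg/L.
DO = C_s − D = 11.4 − 6.507 = 4.893 mg/L.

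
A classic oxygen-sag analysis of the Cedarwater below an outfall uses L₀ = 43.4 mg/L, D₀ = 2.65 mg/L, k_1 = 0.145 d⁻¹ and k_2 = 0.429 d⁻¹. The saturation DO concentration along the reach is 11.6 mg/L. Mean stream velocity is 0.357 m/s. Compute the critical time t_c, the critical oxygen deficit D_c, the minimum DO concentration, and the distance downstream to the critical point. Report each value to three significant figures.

With k_2/k_1 = 2.959 and 1 − D₀(k_2−k_1)/(k_1 L₀) = 0.8804,
t_c = ln(2.959 × 0.8804) / (0.429 − 0.145) = ln(2.605) / 0.2840 = 0.9574/0.2840 = 3.371 d.
D_c = (k_1/k_2) L₀ e^(−k_1 t_c) = (0.145/0.429) × 43.4 × e^(−0.145×3.371) = 0.3380 × 43.4 × 0.6134 = 8.998 mg/L.
Minimum DO = C_s − D_c = 11.6 − 8.998 = 2.602 mg/L.
x_c = v t_c = 0.357 m/s × 3.371 d × 86400 s/d = 104000 m ≈ 104 km.

t_c ≈ 3.37 d; D_c ≈ 9.00 mg/L; min DO ≈ 2.60 mg/L; x_c ≈ 104 km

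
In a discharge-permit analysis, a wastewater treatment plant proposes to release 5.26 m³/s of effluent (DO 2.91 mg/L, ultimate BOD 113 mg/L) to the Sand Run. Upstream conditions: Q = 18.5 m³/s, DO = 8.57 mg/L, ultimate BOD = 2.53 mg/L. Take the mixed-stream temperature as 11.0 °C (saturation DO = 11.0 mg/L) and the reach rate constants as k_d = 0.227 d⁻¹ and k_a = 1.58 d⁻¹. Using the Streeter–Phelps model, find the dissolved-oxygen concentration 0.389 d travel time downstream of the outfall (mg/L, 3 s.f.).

Mixed DO = (18.5×8.57 + 5.26×2.91)/(18.5+5.26) = 173.9/23.76 = 7.317 mg/L.
Mixed L₀ = (18.5×2.53 + 5.26×113)/(23.76) = 641.2/23.76 = 26.99 mg/L.
Initial deficit D₀ = C_s − DO₀ = 11.0 − 7.317 = 3.683 mg/L.
D(0.389) = [0.227×26.99/(1.58−0.227)](e^(−0.227×0.389) − e^(−1.58×0.389)) + 3.683 e^(−1.58×0.389)
= 4.528 × (0.9155 − 0.5408) + 3.683 × 0.5408 = 3.688 mg/L.
DO = 11.0 − 3.688 = 7.312 mg/L.

DO ≈ 7.31 mg/L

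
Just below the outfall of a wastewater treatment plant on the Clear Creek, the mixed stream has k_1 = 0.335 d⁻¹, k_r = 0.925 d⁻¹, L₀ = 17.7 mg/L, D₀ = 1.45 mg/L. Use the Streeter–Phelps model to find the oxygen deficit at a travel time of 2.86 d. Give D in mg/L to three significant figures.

D ≈ 3.25 mg/L

k_1 L₀/(k_r−k_1) = 0.335×17.7/(0.925−0.335) = 5.929/0.5900 = 10.05 mg/L.
e^(−k_1 t) = e^(−0.335×2.860) = 0.3836; e^(−k_r t) = e^(−0.925×2.860) = 0.07097.
D = 10.05 × (0.3836 − 0.07097) + 1.45 × 0.07097 = 3.142 + 0.1029 = 3.245 mg/L.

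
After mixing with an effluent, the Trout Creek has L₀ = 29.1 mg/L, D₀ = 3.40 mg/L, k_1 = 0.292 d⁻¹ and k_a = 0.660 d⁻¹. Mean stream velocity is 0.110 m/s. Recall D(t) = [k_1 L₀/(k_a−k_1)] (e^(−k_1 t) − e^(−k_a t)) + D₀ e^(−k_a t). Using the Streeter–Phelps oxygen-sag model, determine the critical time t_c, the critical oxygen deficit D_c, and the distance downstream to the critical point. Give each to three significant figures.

At the critical point dD/dt = 0, so k_1 L₀ e^(−k_1 t) = k_a D. Substituting D(t) from the Streeter–Phelps equation and solving for t gives
t_c = ln[(k_a/k_1)(1 − D₀(k_a−k_1)/(k_1 L₀))] / (k_a−k_1).
Here k_a−k_1 = 0.3680 d⁻¹ and 1 − D₀(k_a−k_1)/(k_1 L₀) = 1 − 3.40×0.3680/(0.292×29.1) = 0.8528, so
t_c = ln(2.260 × 0.8528) / 0.3680 = 0.6562 / 0.3680 = 1.783 d.
D_c = (k_1/k_a) L₀ e^(−k_1 t_c) = (0.292/0.660) × 29.1 × e^(−0.292×1.783) = 0.4424 × 29.1 × 0.5941 = 7.649 mg/L.
x_c = v t_c = 0.110 m/s × 1.783 d × 86400 s/d = 16950 m ≈ 16.9 km.

t_c ≈ 1.78 d; D_c ≈ 7.65 mg/L; x_c ≈ 16.9 km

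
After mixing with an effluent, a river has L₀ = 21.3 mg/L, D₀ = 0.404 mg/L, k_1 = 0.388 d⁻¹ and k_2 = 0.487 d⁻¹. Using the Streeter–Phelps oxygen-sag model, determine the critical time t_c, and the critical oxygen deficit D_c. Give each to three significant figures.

With k_2/k_1 = 1.255 and 1 − D₀(k_2−k_1)/(k_1 L₀) = 0.9952,
t_c = ln(1.255 × 0.9952) / (0.487 − 0.388) = ln(1.249) / 0.09900 = 0.2224/0.09900 = 2.247 d.
D_c = (k_1/k_2) L₀ e^(−k_1 t_c) = (0.388/0.487) × 21.3 × e^(−0.388×2.247) = 0.7967 × 21.3 × 0.4183 = 7.098 mg/L.

t_c ≈ 2.25 d; D_c ≈ 7.10 mg/L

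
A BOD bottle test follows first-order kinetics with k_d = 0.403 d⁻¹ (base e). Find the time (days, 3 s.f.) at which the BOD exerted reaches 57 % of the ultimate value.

y/L₀ = 1 − e^(−k_d t) = 0.57 ⇒ e^(−k_d t) = 0.430
t = −ln(0.430) / 0.403 = 0.8440 / 0.403 = 2.094 d.

t ≈ 2.09 d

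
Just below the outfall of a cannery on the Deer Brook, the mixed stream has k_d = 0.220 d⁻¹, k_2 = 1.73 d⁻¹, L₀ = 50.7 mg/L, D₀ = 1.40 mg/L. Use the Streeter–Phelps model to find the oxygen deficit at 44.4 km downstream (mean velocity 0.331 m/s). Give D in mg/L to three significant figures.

Travel time t = x/v = 44.4 km / (0.331 m/s) = 44400 m / 0.331 m/s = 134100 s = 1.553 d.
k_d L₀/(k_2−k_d) = 0.220×50.7/(1.73−0.220) = 11.15/1.510 = 7.387 mg/L.
e^(−k_d t) = e^(−0.220×1.553) = 0.7107; e^(−k_2 t) = e^(−1.73×1.553) = 0.06816.
D = 7.387 × (0.7107 − 0.06816) + 1.40 × 0.06816 = 4.746 + 0.09543 = 4.841 mg/L.

D ≈ 4.84 mg/L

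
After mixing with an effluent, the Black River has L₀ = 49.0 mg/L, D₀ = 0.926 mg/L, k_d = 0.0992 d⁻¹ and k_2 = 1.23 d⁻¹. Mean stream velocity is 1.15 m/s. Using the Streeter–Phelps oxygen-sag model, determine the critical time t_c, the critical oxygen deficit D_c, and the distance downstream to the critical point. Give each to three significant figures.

With k_2/k_d = 12.40 and 1 − D₀(k_2−k_d)/(k_d L₀) = 0.7846,
t_c = ln(12.40 × 0.7846) / (1.23 − 0.0992) = ln(9.728) / 1.131 = 2.275/1.131 = 2.012 d.
L(t_c) = L₀ e^(−k_d t_c) = 49.0 × 0.8191 = 40.13 mg/L, and at the critical point k_2 D_c = k_d L, so D_c = (0.0992/1.23) × 40.13 = 3.237 mg/L.
x_c = v t_c = 1.15 m/s × 2.012 d × 86400 s/d = 199900 m ≈ 200 km.

t_c ≈ 2.01 d; D_c ≈ 3.24 mg/L; x_c ≈ 200 km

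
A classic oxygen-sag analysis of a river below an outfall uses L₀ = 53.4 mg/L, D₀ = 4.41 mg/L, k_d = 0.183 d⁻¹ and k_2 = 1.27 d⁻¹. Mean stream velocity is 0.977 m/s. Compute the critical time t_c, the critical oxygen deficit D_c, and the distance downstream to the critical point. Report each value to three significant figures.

t_c ≈ 1.16 d; D_c ≈ 6.22 mg/L; x_c ≈ 98.1 km

t_c = [1/(k_2−k_d)] ln[(k_2/k_d)(1 − D₀(k_2−k_d)/(k_d L₀))]
= [1/(1.27−0.183)] ln[(1.27/0.183)(1 − 4.41×1.087/(0.183×53.4))]
= (1/1.087) ln[6.940 × 0.5095] = 0.9200 × ln(3.536) = 0.9200 × 1.263 = 1.162 d.
L(t_c) = L₀ e^(−k_d t_c) = 53.4 × 0.8085 = 43.17 mg/L, and at the critical point k_2 D_c = k_d L, so D_c = (0.183/1.27) × 43.17 = 6.221 mg/L.
x_c = v t_c = 0.977 m/s × 1.162 d × 86400 s/d = 98070 m ≈ 98.1 km.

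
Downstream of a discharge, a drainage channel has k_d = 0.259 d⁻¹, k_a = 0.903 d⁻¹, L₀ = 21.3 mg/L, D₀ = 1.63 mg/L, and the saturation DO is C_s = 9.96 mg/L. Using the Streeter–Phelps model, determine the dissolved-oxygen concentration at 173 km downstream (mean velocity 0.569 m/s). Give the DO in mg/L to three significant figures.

DO ≈ 6.81 mg/L

Travel time t = x/v = 173 km / (0.569 m/s) = 173000 m / 0.569 m/s = 304000 s = 3.519 d.
k_d L₀/(k_a−k_d) = 0.259×21.3/(0.903−0.259) = 5.517/0.6440 = 8.566 mg/L.
e^(−k_d t) = e^(−0.259×3.519) = 0.4020; e^(−k_a t) = e^(−0.903×3.519) = 0.04168.
D = 8.566 × (0.4020 − 0.04168) + 1.63 × 0.04168 = 3.086 + 0.06794 = 3.154 mg/L.
DO = C_s − D = 9.96 − 3.154 = 6.806 mg/L.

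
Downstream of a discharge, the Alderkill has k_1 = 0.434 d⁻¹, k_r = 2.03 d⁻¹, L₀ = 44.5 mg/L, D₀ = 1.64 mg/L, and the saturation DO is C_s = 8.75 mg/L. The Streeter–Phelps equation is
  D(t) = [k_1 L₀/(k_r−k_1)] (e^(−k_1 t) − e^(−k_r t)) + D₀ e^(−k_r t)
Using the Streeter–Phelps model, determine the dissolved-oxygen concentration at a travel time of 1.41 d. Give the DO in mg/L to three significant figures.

DO ≈ 2.79 mg/L

k_1 L₀/(k_r−k_1) = 0.434×44.5/(2.03−0.434) = 19.31/1.596 = 12.10 mg/L.
e^(−k_1 t) = e^(−0.434×1.410) = 0.5423; e^(−k_r t) = e^(−2.03×1.410) = 0.05714.
D = 12.10 × (0.5423 − 0.05714) + 1.64 × 0.05714 = 5.871 + 0.09370 = 5.965 mg/L.
DO = C_s − D = 8.75 − 5.965 = 2.785 mg/L.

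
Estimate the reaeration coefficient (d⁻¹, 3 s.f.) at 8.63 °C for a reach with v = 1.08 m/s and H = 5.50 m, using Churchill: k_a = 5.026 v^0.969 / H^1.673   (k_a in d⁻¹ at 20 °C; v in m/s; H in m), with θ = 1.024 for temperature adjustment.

k_a(20) = 5.026 × 1.08^0.969 / 5.50^1.673 = 5.026 × 1.077 / 17.32 = 0.3126 d⁻¹.
k_a(8.63) = 0.3126 × 1.024^(8.63−20) = 0.3126 × 0.7636 = 0.2387 d⁻¹.

k_a ≈ 0.239 d⁻¹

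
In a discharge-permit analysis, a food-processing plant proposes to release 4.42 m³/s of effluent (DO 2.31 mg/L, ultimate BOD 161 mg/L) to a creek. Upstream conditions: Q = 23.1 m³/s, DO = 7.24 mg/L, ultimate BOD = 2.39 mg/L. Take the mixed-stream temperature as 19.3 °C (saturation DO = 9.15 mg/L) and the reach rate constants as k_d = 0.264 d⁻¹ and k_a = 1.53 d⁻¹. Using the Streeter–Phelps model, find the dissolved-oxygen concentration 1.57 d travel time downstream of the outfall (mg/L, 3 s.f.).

DO ≈ 5.59 mg/L

Mixed DO = (23.1×7.24 + 4.42×2.31)/(23.1+4.42) = 177.5/27.52 = 6.448 mg/L.
Mixed L₀ = (23.1×2.39 + 4.42×161)/(27.52) = 766.8/27.52 = 27.86 mg/L.
Initial deficit D₀ = C_s − DO₀ = 9.15 − 6.448 = 2.702 mg/L.
D(1.57) = [0.264×27.86/(1.53−0.264)](e^(−0.264×1.57) − e^(−1.53×1.57)) + 2.702 e^(−1.53×1.57)
= 5.811 × (0.6607 − 0.09053) + 2.702 × 0.09053 = 3.558 mg/L.
DO = 9.15 − 3.558 = 5.592 mg/L.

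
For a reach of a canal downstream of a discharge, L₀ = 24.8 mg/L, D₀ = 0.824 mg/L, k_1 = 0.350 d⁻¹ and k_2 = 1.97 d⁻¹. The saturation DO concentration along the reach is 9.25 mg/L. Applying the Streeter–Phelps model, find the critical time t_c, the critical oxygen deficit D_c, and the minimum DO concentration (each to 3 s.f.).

t_c ≈ 0.964 d; D_c ≈ 3.14 mg/L; min DO ≈ 6.11 mg/L

t_c = [1/(k_2−k_1)] ln[(k_2/k_1)(1 − D₀(k_2−k_1)/(k_1 L₀))]
= [1/(1.97−0.350)] ln[(1.97/0.350)(1 − 0.824×1.620/(0.350×24.8))]
= (1/1.620) ln[5.629 × 0.8462] = 0.6173 × ln(4.763) = 0.6173 × 1.561 = 0.9635 d.
L(t_c) = L₀ e^(−k_1 t_c) = 24.8 × 0.7137 = 17.70 mg/L, and at the critical point k_2 D_c = k_1 L, so D_c = (0.350/1.97) × 17.70 = 3.145 mg/L.
Minimum DO = C_s − D_c = 9.25 − 3.145 = 6.105 mg/L.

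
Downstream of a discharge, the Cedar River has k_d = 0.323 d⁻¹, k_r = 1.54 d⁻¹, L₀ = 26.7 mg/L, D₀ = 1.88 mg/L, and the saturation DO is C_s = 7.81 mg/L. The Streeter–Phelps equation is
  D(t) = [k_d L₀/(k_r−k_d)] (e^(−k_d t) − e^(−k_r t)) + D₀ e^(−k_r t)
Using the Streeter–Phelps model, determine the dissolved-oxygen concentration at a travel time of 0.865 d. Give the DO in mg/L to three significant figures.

k_d L₀/(k_r−k_d) = 0.323×26.7/(1.54−0.323) = 8.624/1.217 = 7.086 mg/L.
e^(−k_d t) = e^(−0.323×0.8650) = 0.7562; e^(−k_r t) = e^(−1.54×0.8650) = 0.2639.
D = 7.086 × (0.7562 − 0.2639) + 1.88 × 0.2639 = 3.489 + 0.4962 = 3.985 mg/L.
DO = C_s − D = 7.81 − 3.985 = 3.825 mg/L.

DO ≈ 3.83 mg/L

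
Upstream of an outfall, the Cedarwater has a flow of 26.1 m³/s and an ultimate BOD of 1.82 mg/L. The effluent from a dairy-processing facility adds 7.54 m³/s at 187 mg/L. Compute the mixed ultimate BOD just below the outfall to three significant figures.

43.3 mg/L

Flow-weighted mixing: C = (Q_r C_r + Q_w C_w)/(Q_r + Q_w)
= (26.1×1.82 + 7.54×187)/(26.1 + 7.54) = 1457/33.64 = 43.33 mg/L.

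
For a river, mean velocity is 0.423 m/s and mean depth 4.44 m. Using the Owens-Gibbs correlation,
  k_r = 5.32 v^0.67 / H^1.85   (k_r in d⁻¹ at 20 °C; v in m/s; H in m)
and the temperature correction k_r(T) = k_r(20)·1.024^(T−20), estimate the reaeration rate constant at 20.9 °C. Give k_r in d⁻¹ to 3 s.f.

k_r(20) = 5.32 × 0.423^0.67 / 4.44^1.85 = 5.32 × 0.5619 / 15.76 = 0.1896 d⁻¹.
k_r(20.9) = 0.1896 × 1.024^(20.9−20) = 0.1896 × 1.022 = 0.1937 d⁻¹.

k_r ≈ 0.194 d⁻¹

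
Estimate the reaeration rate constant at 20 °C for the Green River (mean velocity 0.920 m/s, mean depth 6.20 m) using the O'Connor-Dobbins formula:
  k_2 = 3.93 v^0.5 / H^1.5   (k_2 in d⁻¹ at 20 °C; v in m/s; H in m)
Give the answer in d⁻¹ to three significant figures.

k_2 ≈ 0.244 d⁻¹

k_2 = 3.93 × 0.920^0.5 / 6.20^1.5 = 3.93 × 0.9592 / 15.44 = 0.2442 d⁻¹.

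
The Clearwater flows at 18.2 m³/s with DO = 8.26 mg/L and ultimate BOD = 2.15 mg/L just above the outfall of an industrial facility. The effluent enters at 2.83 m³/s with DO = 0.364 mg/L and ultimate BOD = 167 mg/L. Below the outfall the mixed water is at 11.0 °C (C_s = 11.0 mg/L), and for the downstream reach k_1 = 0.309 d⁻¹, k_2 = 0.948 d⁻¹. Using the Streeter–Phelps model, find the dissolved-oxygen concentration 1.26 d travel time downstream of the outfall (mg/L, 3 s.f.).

Mixed DO = (18.2×8.26 + 2.83×0.364)/(18.2+2.83) = 151.4/21.03 = 7.197 mg/L.
Mixed L₀ = (18.2×2.15 + 2.83×167)/(21.03) = 511.7/21.03 = 24.33 mg/L.
Initial deficit D₀ = C_s − DO₀ = 11.0 − 7.197 = 3.803 mg/L.
D(1.26) = [0.309×24.33/(0.948−0.309)](e^(−0.309×1.26) − e^(−0.948×1.26)) + 3.803 e^(−0.948×1.26)
= 11.77 × (0.6775 − 0.3029) + 3.803 × 0.3029 = 5.560 mg/L.
DO = 11.0 − 5.560 = 5.440 mg/L.

DO ≈ 5.44 mg/L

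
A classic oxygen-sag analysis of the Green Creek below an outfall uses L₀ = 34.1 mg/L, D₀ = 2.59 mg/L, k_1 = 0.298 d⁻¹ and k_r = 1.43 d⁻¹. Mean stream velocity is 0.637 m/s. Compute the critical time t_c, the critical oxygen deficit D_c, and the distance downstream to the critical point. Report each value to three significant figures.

t_c = [1/(k_r−k_1)] ln[(k_r/k_1)(1 − D₀(k_r−k_1)/(k_1 L₀))]
= [1/(1.43−0.298)] ln[(1.43/0.298)(1 − 2.59×1.132/(0.298×34.1))]
= (1/1.132) ln[4.799 × 0.7115] = 0.8834 × ln(3.414) = 0.8834 × 1.228 = 1.085 d.
D_c = (k_1/k_r) L₀ e^(−k_1 t_c) = (0.298/1.43) × 34.1 × e^(−0.298×1.085) = 0.2084 × 34.1 × 0.7238 = 5.143 mg/L.
x_c = v t_c = 0.637 m/s × 1.085 d × 86400 s/d = 59700 m ≈ 59.7 km.

t_c ≈ 1.08 d; D_c ≈ 5.14 mg/L; x_c ≈ 59.7 km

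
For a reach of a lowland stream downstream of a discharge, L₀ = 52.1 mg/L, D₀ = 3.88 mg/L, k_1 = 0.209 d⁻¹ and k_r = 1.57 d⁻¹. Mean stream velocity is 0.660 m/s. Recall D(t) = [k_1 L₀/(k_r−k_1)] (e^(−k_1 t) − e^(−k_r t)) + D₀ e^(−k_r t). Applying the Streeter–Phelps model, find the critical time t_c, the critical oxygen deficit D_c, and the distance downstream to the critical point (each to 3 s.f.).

t_c ≈ 0.994 d; D_c ≈ 5.63 mg/L; x_c ≈ 56.7 km

t_c = [1/(k_r−k_1)] ln[(k_r/k_1)(1 − D₀(k_r−k_1)/(k_1 L₀))]
= [1/(1.57−0.209)] ln[(1.57/0.209)(1 − 3.88×1.361/(0.209×52.1))]
= (1/1.361) ln[7.512 × 0.5150] = 0.7348 × ln(3.869) = 0.7348 × 1.353 = 0.9941 d.
D_c = (k_1/k_r) L₀ e^(−k_1 t_c) = (0.209/1.57) × 52.1 × e^(−0.209×0.9941) = 0.1331 × 52.1 × 0.8124 = 5.634 mg/L.
x_c = v t_c = 0.660 m/s × 0.9941 d × 86400 s/d = 56690 m ≈ 56.7 km.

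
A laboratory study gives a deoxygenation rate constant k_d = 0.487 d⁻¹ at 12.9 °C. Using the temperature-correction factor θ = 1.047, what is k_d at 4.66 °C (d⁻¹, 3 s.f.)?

k_d(T₂) = k_d(T₁) · θ^(T₂−T₁) = 0.487 × 1.047^(4.66−12.9)
= 0.487 × 1.047^-8.24 = 0.487 × 0.6849 = 0.3336 d⁻¹.

k_d ≈ 0.334 d⁻¹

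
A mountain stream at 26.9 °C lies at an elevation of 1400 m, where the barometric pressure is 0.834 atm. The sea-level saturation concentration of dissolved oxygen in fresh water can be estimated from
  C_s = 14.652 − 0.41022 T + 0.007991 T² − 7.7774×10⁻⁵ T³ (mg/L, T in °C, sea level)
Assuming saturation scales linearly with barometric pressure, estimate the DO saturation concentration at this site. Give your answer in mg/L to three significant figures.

At sea level: C_s = 14.652 − 0.41022×26.9 + 0.007991×26.9² − 7.7774×10⁻⁵×26.9³ = 7.886 mg/L.
Pressure correction: C_s' = 7.886 × 0.834 = 6.577 mg/L.

C_s ≈ 6.58 mg/L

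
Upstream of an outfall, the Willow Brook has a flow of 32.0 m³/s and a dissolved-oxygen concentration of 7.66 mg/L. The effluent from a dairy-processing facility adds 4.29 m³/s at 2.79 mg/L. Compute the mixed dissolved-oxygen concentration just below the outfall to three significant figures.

Flow-weighted mixing: C = (Q_r C_r + Q_w C_w)/(Q_r + Q_w)
= (32.0×7.66 + 4.29×2.79)/(32.0 + 4.29) = 257.1/36.29 = 7.084 mg/L.

7.08 mg/L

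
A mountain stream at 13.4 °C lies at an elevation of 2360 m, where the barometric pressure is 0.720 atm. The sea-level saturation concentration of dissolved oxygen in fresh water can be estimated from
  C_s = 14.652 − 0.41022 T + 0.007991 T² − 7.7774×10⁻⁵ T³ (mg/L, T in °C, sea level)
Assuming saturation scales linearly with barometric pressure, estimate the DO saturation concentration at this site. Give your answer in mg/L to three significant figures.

At sea level: C_s = 14.652 − 0.41022×13.4 + 0.007991×13.4² − 7.7774×10⁻⁵×13.4³ = 10.40 mg/L.
Pressure correction: C_s' = 10.40 × 0.720 = 7.490 mg/L.

C_s ≈ 7.49 mg/L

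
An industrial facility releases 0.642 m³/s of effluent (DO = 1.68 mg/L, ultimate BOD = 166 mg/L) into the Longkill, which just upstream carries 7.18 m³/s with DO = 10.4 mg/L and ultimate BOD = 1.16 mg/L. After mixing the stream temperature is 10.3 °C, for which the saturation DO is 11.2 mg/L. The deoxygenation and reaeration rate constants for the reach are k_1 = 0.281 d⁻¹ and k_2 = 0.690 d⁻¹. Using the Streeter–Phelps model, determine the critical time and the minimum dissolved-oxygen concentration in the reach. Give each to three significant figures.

t_c ≈ 1.80 d; minimum DO ≈ 7.59 mg/L

Mixed DO = (7.18×10.4 + 0.642×1.68)/(7.18+0.642) = 75.75/7.822 = 9.684 mg/L.
Mixed L₀ = (7.18×1.16 + 0.642×166)/(7.822) = 114.9/7.822 = 14.69 mg/L.
Initial deficit D₀ = C_s − DO₀ = 11.2 − 9.684 = 1.516 mg/L.
t_c = (1/0.4090) ln[(0.690/0.281)(1 − 1.516×0.4090/(0.281×14.69))] = 2.445 × ln(2.087) = 1.799 d.
D_c = (0.281/0.690) × 14.69 × e^(−0.281×1.799) = 0.4072 × 14.69 × 0.6033 = 3.609 mg/L.
Minimum DO = 11.2 − 3.609 = 7.591 mg/L.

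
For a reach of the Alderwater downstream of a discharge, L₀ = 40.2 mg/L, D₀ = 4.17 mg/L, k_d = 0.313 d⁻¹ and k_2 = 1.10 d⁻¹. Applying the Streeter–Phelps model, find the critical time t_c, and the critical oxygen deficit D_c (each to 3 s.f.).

With k_2/k_d = 3.514 and 1 − D₀(k_2−k_d)/(k_d L₀) = 0.7392,
t_c = ln(3.514 × 0.7392) / (1.10 − 0.313) = ln(2.598) / 0.7870 = 0.9546/0.7870 = 1.213 d.
L(t_c) = L₀ e^(−k_d t_c) = 40.2 × 0.6841 = 27.50 mg/L, and at the critical point k_2 D_c = k_d L, so D_c = (0.313/1.10) × 27.50 = 7.825 mg/L.

t_c ≈ 1.21 d; D_c ≈ 7.83 mg/L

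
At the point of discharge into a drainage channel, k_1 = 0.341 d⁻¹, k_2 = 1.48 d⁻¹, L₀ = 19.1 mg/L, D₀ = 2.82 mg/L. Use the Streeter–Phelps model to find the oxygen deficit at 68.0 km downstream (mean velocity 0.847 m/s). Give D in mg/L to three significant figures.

Travel time t = x/v = 68.0 km / (0.847 m/s) = 68000 m / 0.847 m/s = 80280 s = 0.9292 d.
k_1 L₀/(k_2−k_1) = 0.341×19.1/(1.48−0.341) = 6.513/1.139 = 5.718 mg/L.
e^(−k_1 t) = e^(−0.341×0.9292) = 0.7284; e^(−k_2 t) = e^(−1.48×0.9292) = 0.2528.
D = 5.718 × (0.7284 − 0.2528) + 2.82 × 0.2528 = 2.720 + 0.7128 = 3.433 mg/L.

D ≈ 3.43 mg/L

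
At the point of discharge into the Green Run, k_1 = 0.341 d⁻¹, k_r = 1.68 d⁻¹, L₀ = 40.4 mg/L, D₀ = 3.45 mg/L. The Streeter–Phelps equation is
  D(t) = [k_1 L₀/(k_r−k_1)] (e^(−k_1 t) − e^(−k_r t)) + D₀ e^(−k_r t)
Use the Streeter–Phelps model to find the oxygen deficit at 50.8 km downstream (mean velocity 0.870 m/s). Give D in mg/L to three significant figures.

Travel time t = x/v = 50.8 km / (0.870 m/s) = 50800 m / 0.870 m/s = 58390 s = 0.6758 d.
k_1 L₀/(k_r−k_1) = 0.341×40.4/(1.68−0.341) = 13.78/1.339 = 10.29 mg/L.
e^(−k_1 t) = e^(−0.341×0.6758) = 0.7942; e^(−k_r t) = e^(−1.68×0.6758) = 0.3213.
D = 10.29 × (0.7942 − 0.3213) + 3.45 × 0.3213 = 4.865 + 1.108 = 5.974 mg/L.

D ≈ 5.97 mg/L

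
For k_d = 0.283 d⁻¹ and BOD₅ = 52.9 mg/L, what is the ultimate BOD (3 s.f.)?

L₀ ≈ 69.9 mg/L

BOD₅ = L₀(1 − e^(−5k_d)) ⇒ L₀ = BOD₅ / (1 − e^(−5×0.283))
= 52.9 / (1 − 0.2429) = 52.9 / 0.7571 = 69.87 mg/L.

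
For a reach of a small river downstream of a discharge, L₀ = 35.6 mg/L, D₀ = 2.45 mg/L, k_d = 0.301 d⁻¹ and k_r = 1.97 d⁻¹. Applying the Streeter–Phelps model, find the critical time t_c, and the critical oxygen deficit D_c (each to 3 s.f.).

At the critical point dD/dt = 0, so k_d L₀ e^(−k_d t) = k_r D. Substituting D(t) from the Streeter–Phelps equation and solving for t gives
t_c = ln[(k_r/k_d)(1 − D₀(k_r−k_d)/(k_d L₀))] / (k_r−k_d).
Here k_r−k_d = 1.669 d⁻¹ and 1 − D₀(k_r−k_d)/(k_d L₀) = 1 − 2.45×1.669/(0.301×35.6) = 0.6184, so
t_c = ln(6.545 × 0.6184) / 1.669 = 1.398 / 1.669 = 0.8377 d.
L(t_c) = L₀ e^(−k_d t_c) = 35.6 × 0.7771 = 27.67 mg/L, and at the critical point k_r D_c = k_d L, so D_c = (0.301/1.97) × 27.67 = 4.227 mg/L.

t_c ≈ 0.838 d; D_c ≈ 4.23 mg/L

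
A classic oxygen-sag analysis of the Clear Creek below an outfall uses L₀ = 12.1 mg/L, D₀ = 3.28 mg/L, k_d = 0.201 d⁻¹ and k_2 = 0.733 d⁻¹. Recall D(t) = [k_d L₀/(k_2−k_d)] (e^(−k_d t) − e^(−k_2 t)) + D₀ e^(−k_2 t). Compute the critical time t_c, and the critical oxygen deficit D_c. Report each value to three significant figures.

t_c = [1/(k_2−k_d)] ln[(k_2/k_d)(1 − D₀(k_2−k_d)/(k_d L₀))]
= [1/(0.733−0.201)] ln[(0.733/0.201)(1 − 3.28×0.5320/(0.201×12.1))]
= (1/0.5320) ln[3.647 × 0.2825] = 1.880 × ln(1.030) = 1.880 × 0.02987 = 0.05614 d.
L(t_c) = L₀ e^(−k_d t_c) = 12.1 × 0.9888 = 11.96 mg/L, and at the critical point k_2 D_c = k_d L, so D_c = (0.201/0.733) × 11.96 = 3.281 mg/L.

t_c ≈ 0.0561 d; D_c ≈ 3.28 mg/L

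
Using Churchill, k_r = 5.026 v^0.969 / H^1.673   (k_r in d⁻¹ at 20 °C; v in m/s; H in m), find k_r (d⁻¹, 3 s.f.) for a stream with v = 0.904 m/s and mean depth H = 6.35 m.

k_r ≈ 0.207 d⁻¹

k_r = 5.026 × 0.904^0.969 / 6.35^1.673 = 5.026 × 0.9068 / 22.03 = 0.2069 d⁻¹.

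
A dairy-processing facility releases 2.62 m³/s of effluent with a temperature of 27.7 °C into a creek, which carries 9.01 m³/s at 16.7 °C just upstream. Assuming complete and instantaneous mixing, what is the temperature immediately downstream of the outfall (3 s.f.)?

Flow-weighted mixing: C = (Q_r C_r + Q_w C_w)/(Q_r + Q_w)
= (9.01×16.7 + 2.62×27.7)/(9.01 + 2.62) = 223.0/11.63 = 19.18 °C.

19.2 °C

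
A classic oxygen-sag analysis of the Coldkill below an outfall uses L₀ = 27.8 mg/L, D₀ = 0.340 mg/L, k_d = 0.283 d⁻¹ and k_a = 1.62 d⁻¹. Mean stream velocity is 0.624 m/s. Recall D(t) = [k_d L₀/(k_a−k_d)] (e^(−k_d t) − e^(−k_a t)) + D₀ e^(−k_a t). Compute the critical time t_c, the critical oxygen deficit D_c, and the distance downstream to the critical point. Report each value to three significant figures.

t_c ≈ 1.26 d; D_c ≈ 3.40 mg/L; x_c ≈ 68.0 km

With k_a/k_d = 5.724 and 1 − D₀(k_a−k_d)/(k_d L₀) = 0.9422,
t_c = ln(5.724 × 0.9422) / (1.62 − 0.283) = ln(5.394) / 1.337 = 1.685/1.337 = 1.260 d.
D_c = (k_d/k_a) L₀ e^(−k_d t_c) = (0.283/1.62) × 27.8 × e^(−0.283×1.260) = 0.1747 × 27.8 × 0.7000 = 3.399 mg/L.
x_c = v t_c = 0.624 m/s × 1.260 d × 86400 s/d = 67960 m ≈ 68.0 km.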